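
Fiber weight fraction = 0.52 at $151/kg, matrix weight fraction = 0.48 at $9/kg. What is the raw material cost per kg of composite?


Cost = cost_f*Wf + cost_m*Wm = 151*0.52 + 9*0.48 = $82.84/kg

$82.84/kg


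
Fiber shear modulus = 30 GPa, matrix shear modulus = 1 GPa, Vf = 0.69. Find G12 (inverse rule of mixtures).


1/G12 = Vf/Gf + (1-Vf)/Gm = 0.69/30 + 0.31/1
G12 = 3.0 GPa

3.0 GPa


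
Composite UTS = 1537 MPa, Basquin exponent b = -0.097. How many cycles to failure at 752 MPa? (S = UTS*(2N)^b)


N = 0.5 * (S/UTS)^(1/b) = 0.5 * (752/1537)^(1/-0.097) = 793.5012 cycles

793.5012 cycles


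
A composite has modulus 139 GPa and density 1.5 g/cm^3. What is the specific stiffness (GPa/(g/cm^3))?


Specific stiffness = E/rho = 139/1.5 = 92.7 GPa/(g/cm^3)

92.7 GPa/(g/cm^3)


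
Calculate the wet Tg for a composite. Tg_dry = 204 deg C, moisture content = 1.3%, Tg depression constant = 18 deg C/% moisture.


Tg_wet = Tg_dry - k*moisture = 204 - 18*1.3 = 180.6 deg C

180.6 deg C


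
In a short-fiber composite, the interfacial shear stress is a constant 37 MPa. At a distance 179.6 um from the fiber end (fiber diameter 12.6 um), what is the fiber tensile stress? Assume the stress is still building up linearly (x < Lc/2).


Force balance: sigma_f * (pi*d^2/4) = tau * (pi*d) * x  ->  sigma_f = 4 * tau * x / d
sigma_f = 4 * 37 * 179.6 / 12.6 = 2109.6 MPa

2109.6 MPa


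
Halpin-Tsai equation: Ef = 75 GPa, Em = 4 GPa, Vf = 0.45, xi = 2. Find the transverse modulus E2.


eta = (Ef/Em - 1)/(Ef/Em + xi) = (18.75 - 1)/(18.75 + 2) = 0.8554
E2 = Em*(1+xi*eta*Vf)/(1-eta*Vf) = 11.51 GPa

11.51 GPa


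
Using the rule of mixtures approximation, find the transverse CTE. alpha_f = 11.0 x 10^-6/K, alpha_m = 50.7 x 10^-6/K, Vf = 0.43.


alpha_2 = alpha_f*Vf + alpha_m*(1-Vf) = 11.0*0.43 + 50.7*0.57 = 33.6 x 10^-6/K

33.6 x 10^-6/K


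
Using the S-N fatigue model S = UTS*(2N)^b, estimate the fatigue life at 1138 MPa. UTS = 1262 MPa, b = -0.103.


N = 0.5 * (S/UTS)^(1/b) = 0.5 * (1138/1262)^(1/-0.103) = 1.3648 cycles

1.3648 cycles


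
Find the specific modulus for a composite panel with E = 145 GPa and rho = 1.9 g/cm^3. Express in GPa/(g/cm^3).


Specific stiffness = E/rho = 145/1.9 = 76.3 GPa/(g/cm^3)

76.3 GPa/(g/cm^3)


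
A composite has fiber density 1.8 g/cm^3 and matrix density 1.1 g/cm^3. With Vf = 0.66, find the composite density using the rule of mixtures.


rho_c = rho_f*Vf + rho_m*(1-Vf) = 1.8*0.66 + 1.1*0.34 = 1.562 g/cm^3

1.562 g/cm^3


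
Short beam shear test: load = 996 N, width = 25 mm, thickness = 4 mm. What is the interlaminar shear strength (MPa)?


ILSS = 3F/(4bh) = 3*996/(4*25*4) = 7.47 MPa

7.47 MPa


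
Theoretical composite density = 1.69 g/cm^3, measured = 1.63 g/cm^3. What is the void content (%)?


Void% = (rho_theo - rho_actual)/rho_theo * 100 = (1.69 - 1.63)/1.69 * 100 = 3.55%

3.55%


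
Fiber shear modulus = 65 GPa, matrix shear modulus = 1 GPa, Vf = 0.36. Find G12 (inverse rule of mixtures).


1/G12 = Vf/Gf + (1-Vf)/Gm = 0.36/65 + 0.64/1
G12 = 1.55 GPa

1.55 GPa


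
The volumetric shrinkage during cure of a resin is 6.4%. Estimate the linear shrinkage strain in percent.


Linear shrinkage ≈ vol_shrink/3 = 6.4/3 = 2.133%

2.133%


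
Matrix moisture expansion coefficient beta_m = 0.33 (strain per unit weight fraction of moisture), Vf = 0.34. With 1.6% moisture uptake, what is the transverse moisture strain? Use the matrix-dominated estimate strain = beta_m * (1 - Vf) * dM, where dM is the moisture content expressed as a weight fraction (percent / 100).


dM = 1.6/100 = 0.016
strain = beta_m * (1-Vf) * dM = 0.33 * 0.66 * 0.016 = 0.0034848

0.0034848


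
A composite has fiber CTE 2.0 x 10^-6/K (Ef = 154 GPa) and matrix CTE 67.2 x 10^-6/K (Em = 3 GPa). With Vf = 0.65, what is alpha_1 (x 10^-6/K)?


E1 = Ef*Vf + Em*(1-Vf) = 101.15
alpha_1 = (alpha_f*Ef*Vf + alpha_m*Em*(1-Vf))/E1 = 2.68 x 10^-6/K

2.68 x 10^-6/K


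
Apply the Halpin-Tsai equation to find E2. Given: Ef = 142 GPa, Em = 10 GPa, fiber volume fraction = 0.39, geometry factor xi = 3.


eta = (Ef/Em - 1)/(Ef/Em + xi) = (14.2 - 1)/(14.2 + 3) = 0.7674
E2 = Em*(1+xi*eta*Vf)/(1-eta*Vf) = 27.09 GPa

27.09 GPa


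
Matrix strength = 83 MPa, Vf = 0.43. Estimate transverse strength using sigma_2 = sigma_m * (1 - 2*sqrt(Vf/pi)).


factor = 1 - 2*sqrt(0.43/pi) = 0.2601
sigma_2 = 83 * 0.2601 = 21.59 MPa

21.59 MPa


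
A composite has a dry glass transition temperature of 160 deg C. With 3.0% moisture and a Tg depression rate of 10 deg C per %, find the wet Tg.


Tg_wet = Tg_dry - k*moisture = 160 - 10*3.0 = 130.0 deg C

130.0 deg C


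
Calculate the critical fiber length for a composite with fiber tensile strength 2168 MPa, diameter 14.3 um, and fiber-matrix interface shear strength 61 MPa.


Lc = sigma_f * d / (2 * tau_i) = 2168 * 14.3 / (2 * 61) = 254.1 um

254.1 um


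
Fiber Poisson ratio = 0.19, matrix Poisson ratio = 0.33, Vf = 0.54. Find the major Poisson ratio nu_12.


nu_12 = nu_f*Vf + nu_m*(1-Vf) = 0.19*0.54 + 0.33*0.46 = 0.2544

0.2544


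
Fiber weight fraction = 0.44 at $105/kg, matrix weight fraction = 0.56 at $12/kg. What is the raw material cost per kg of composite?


Cost = cost_f*Wf + cost_m*Wm = 105*0.44 + 12*0.56 = $52.92/kg

$52.92/kg


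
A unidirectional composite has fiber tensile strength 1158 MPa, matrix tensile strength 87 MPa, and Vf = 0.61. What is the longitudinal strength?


sigma_1 = sigma_f*Vf + sigma_m*(1-Vf) = 1158*0.61 + 87*0.39 = 740.3 MPa

740.3 MPa


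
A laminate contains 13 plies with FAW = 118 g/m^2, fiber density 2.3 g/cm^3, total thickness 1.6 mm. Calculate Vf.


Vf = n * FAW / (rho_f * h * 1000) = 13 * 118 / (2.3 * 1.6 * 1000) = 0.4168

0.4168


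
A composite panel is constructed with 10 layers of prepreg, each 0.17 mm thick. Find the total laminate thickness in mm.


h = n * t_ply = 10 * 0.17 = 1.7 mm

1.7 mm


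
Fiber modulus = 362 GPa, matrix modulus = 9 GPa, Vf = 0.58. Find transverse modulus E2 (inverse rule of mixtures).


1/E2 = Vf/Ef + (1-Vf)/Em = 0.58/362 + 0.42/9
E2 = 20.72 GPa

20.72 GPa


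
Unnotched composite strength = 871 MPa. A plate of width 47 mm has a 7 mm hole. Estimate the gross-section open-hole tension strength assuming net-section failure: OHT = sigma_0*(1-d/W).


OHT = sigma_0*(1-d/W) = 871*(1-7/47) = 741.3 MPa

741.3 MPa


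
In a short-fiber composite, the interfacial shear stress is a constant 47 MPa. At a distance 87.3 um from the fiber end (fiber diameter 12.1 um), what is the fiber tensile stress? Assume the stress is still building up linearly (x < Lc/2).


Force balance: sigma_f * (pi*d^2/4) = tau * (pi*d) * x  ->  sigma_f = 4 * tau * x / d
sigma_f = 4 * 47 * 87.3 / 12.1 = 1356.4 MPa

1356.4 MPa


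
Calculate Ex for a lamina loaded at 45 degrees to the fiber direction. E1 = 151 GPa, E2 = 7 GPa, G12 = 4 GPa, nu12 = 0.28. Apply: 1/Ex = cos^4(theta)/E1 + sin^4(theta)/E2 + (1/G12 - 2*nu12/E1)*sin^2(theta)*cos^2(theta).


cos^4(45) = 0.25, sin^4(45) = 0.25, sin^2(45)*cos^2(45) = 0.25
1/G12 - 2*nu12/E1 = 1/4 - 2*0.28/151 = 0.246291 GPa^-1
1/Ex = 0.25/151 + 0.25/7 + 0.246291*0.25 = 0.0989428 GPa^-1
Ex = 10.11 GPa

10.11 GPa


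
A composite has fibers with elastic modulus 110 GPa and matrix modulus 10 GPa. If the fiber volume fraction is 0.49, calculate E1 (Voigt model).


E1 = Ef*Vf + Em*(1-Vf) = 110*0.49 + 10*0.51 = 59.0 GPa

59.0 GPa


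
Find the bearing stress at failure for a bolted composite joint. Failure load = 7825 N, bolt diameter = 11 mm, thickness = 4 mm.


sigma_br = F/(d*h) = 7825/(11*4) = 177.8 MPa

177.8 MPa


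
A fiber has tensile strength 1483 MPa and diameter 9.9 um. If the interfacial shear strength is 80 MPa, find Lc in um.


Lc = sigma_f * d / (2 * tau_i) = 1483 * 9.9 / (2 * 80) = 91.8 um

91.8 um


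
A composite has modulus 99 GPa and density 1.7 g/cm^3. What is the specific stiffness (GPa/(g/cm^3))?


Specific stiffness = E/rho = 99/1.7 = 58.2 GPa/(g/cm^3)

58.2 GPa/(g/cm^3)


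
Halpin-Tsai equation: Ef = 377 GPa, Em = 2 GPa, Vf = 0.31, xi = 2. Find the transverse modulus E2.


eta = (Ef/Em - 1)/(Ef/Em + xi) = (188.5 - 1)/(188.5 + 2) = 0.9843
E2 = Em*(1+xi*eta*Vf)/(1-eta*Vf) = 4.63 GPa

4.63 GPa


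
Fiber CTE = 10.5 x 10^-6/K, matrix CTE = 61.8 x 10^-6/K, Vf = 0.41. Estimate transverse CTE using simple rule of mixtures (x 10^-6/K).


alpha_2 = alpha_f*Vf + alpha_m*(1-Vf) = 10.5*0.41 + 61.8*0.59 = 40.8 x 10^-6/K

40.8 x 10^-6/K


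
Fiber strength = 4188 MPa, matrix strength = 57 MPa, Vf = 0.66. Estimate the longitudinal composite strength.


sigma_1 = sigma_f*Vf + sigma_m*(1-Vf) = 4188*0.66 + 57*0.34 = 2783.5 MPa

2783.5 MPa


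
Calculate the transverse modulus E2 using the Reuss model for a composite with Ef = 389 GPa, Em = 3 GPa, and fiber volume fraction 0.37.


1/E2 = Vf/Ef + (1-Vf)/Em = 0.37/389 + 0.63/3
E2 = 4.74 GPa

4.74 GPa


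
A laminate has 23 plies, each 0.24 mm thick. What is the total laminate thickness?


h = n * t_ply = 23 * 0.24 = 5.52 mm

5.52 mm


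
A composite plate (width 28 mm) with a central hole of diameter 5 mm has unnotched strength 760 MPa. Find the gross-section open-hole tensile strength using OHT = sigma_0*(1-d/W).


OHT = sigma_0*(1-d/W) = 760*(1-5/28) = 624.3 MPa

624.3 MPa


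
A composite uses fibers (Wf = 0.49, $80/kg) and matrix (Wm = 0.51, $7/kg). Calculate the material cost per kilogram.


Cost = cost_f*Wf + cost_m*Wm = 80*0.49 + 7*0.51 = $42.77/kg

$42.77/kg


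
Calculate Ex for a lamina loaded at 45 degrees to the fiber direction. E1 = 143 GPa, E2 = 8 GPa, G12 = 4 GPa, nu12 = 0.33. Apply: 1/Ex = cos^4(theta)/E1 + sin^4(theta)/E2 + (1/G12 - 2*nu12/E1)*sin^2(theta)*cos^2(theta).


cos^4(45) = 0.25, sin^4(45) = 0.25, sin^2(45)*cos^2(45) = 0.25
1/G12 - 2*nu12/E1 = 1/4 - 2*0.33/143 = 0.245385 GPa^-1
1/Ex = 0.25/143 + 0.25/8 + 0.245385*0.25 = 0.0943444 GPa^-1
Ex = 10.6 GPa

10.6 GPa


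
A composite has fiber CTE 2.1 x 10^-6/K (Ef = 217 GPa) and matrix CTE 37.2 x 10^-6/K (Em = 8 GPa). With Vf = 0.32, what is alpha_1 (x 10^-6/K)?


E1 = Ef*Vf + Em*(1-Vf) = 74.88
alpha_1 = (alpha_f*Ef*Vf + alpha_m*Em*(1-Vf))/E1 = 4.65 x 10^-6/K

4.65 x 10^-6/K


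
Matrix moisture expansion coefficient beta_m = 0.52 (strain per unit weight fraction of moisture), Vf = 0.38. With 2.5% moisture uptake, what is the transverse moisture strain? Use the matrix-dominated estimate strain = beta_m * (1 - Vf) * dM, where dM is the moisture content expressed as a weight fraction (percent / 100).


dM = 2.5/100 = 0.025
strain = beta_m * (1-Vf) * dM = 0.52 * 0.62 * 0.025 = 0.00806

0.00806


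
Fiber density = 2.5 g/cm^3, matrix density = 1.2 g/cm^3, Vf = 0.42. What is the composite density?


rho_c = rho_f*Vf + rho_m*(1-Vf) = 2.5*0.42 + 1.2*0.58 = 1.746 g/cm^3

1.746 g/cm^3


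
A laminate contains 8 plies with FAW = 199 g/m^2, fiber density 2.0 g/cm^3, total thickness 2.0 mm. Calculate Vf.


Vf = n * FAW / (rho_f * h * 1000) = 8 * 199 / (2.0 * 2.0 * 1000) = 0.398

0.398


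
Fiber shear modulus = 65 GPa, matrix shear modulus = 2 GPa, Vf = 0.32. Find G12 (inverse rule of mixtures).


1/G12 = Vf/Gf + (1-Vf)/Gm = 0.32/65 + 0.68/2
G12 = 2.9 GPa

2.9 GPa


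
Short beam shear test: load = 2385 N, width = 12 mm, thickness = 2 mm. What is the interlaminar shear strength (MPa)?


ILSS = 3F/(4bh) = 3*2385/(4*12*2) = 74.53 MPa

74.53 MPa


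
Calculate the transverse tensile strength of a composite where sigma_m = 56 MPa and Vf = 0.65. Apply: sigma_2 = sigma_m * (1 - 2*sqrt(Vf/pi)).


factor = 1 - 2*sqrt(0.65/pi) = 0.0903
sigma_2 = 56 * 0.0903 = 5.06 MPa

5.06 MPa


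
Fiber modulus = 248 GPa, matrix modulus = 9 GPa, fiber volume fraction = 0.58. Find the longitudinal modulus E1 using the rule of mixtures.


E1 = Ef*Vf + Em*(1-Vf) = 248*0.58 + 9*0.42 = 147.62 GPa

147.62 GPa


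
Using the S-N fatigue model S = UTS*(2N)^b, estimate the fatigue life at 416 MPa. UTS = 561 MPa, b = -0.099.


N = 0.5 * (S/UTS)^(1/b) = 0.5 * (416/561)^(1/-0.099) = 10.2514 cycles

10.2514 cycles


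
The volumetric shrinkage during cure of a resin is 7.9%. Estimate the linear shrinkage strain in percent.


Linear shrinkage ≈ vol_shrink/3 = 7.9/3 = 2.633%

2.633%


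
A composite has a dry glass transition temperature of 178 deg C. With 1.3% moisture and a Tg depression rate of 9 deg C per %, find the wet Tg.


Tg_wet = Tg_dry - k*moisture = 178 - 9*1.3 = 166.3 deg C

166.3 deg C


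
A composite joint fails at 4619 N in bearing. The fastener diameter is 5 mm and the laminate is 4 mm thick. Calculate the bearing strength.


sigma_br = F/(d*h) = 4619/(5*4) = 231.0 MPa

231.0 MPa


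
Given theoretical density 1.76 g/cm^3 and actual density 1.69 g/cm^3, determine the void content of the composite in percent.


Void% = (rho_theo - rho_actual)/rho_theo * 100 = (1.76 - 1.69)/1.76 * 100 = 3.98%

3.98%


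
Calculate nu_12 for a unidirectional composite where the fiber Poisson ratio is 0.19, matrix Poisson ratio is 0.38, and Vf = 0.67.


nu_12 = nu_f*Vf + nu_m*(1-Vf) = 0.19*0.67 + 0.38*0.33 = 0.2527

0.2527


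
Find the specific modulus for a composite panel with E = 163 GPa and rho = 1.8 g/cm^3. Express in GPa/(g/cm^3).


Specific stiffness = E/rho = 163/1.8 = 90.6 GPa/(g/cm^3)

90.6 GPa/(g/cm^3)


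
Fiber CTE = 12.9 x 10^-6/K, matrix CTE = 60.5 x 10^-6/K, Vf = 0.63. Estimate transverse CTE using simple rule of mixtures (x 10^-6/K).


alpha_2 = alpha_f*Vf + alpha_m*(1-Vf) = 12.9*0.63 + 60.5*0.37 = 30.5 x 10^-6/K

30.5 x 10^-6/K


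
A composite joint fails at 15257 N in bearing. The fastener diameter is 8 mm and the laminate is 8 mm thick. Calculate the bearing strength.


sigma_br = F/(d*h) = 15257/(8*8) = 238.4 MPa

238.4 MPa


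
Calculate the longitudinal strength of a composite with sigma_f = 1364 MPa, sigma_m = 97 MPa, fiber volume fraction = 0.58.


sigma_1 = sigma_f*Vf + sigma_m*(1-Vf) = 1364*0.58 + 97*0.42 = 831.9 MPa

831.9 MPa


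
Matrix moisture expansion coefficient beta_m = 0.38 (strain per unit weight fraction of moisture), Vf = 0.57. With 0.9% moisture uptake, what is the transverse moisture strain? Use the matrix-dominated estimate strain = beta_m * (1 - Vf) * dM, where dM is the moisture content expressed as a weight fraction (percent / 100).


dM = 0.9/100 = 0.009
strain = beta_m * (1-Vf) * dM = 0.38 * 0.43 * 0.009 = 0.0014706

0.0014706


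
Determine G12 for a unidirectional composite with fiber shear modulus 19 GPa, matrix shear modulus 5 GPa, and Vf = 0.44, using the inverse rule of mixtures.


1/G12 = Vf/Gf + (1-Vf)/Gm = 0.44/19 + 0.56/5
G12 = 7.4 GPa

7.4 GPa


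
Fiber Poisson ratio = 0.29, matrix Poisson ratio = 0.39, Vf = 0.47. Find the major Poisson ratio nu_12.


nu_12 = nu_f*Vf + nu_m*(1-Vf) = 0.29*0.47 + 0.39*0.53 = 0.343

0.343


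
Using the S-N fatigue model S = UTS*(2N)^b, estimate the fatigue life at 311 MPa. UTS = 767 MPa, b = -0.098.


N = 0.5 * (S/UTS)^(1/b) = 0.5 * (311/767)^(1/-0.098) = 5004.1105 cycles

5004.1105 cycles


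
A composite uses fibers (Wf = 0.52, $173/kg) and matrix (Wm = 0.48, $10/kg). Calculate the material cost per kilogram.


Cost = cost_f*Wf + cost_m*Wm = 173*0.52 + 10*0.48 = $94.76/kg

$94.76/kg


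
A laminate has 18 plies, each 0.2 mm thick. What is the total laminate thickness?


h = n * t_ply = 18 * 0.2 = 3.6 mm

3.6 mm


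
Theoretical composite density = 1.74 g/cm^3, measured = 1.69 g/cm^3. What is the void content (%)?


Void% = (rho_theo - rho_actual)/rho_theo * 100 = (1.74 - 1.69)/1.74 * 100 = 2.87%

2.87%


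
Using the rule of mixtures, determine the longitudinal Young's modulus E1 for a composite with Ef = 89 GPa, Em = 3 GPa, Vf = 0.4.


E1 = Ef*Vf + Em*(1-Vf) = 89*0.4 + 3*0.6 = 37.4 GPa

37.4 GPa


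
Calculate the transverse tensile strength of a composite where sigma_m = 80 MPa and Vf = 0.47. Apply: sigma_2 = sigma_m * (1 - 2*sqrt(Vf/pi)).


factor = 1 - 2*sqrt(0.47/pi) = 0.2264
sigma_2 = 80 * 0.2264 = 18.11 MPa

18.11 MPa


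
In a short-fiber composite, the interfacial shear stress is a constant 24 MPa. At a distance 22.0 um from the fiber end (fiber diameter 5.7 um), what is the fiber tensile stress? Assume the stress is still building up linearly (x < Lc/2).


Force balance: sigma_f * (pi*d^2/4) = tau * (pi*d) * x  ->  sigma_f = 4 * tau * x / d
sigma_f = 4 * 24 * 22.0 / 5.7 = 370.5 MPa

370.5 MPa


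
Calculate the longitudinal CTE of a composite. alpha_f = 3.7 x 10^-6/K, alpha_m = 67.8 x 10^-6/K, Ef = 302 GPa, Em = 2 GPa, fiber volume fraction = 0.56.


E1 = Ef*Vf + Em*(1-Vf) = 170.0
alpha_1 = (alpha_f*Ef*Vf + alpha_m*Em*(1-Vf))/E1 = 4.03 x 10^-6/K

4.03 x 10^-6/K


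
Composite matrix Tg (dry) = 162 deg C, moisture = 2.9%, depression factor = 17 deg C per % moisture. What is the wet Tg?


Tg_wet = Tg_dry - k*moisture = 162 - 17*2.9 = 112.7 deg C

112.7 deg C


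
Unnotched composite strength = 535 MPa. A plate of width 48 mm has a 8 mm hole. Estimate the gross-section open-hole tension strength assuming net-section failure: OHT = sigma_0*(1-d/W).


OHT = sigma_0*(1-d/W) = 535*(1-8/48) = 445.8 MPa

445.8 MPa


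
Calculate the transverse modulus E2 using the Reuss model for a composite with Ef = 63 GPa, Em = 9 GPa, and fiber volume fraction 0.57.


1/E2 = Vf/Ef + (1-Vf)/Em = 0.57/63 + 0.43/9
E2 = 17.6 GPa

17.6 GPa


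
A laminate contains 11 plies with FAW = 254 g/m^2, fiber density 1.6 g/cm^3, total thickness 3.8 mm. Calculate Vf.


Vf = n * FAW / (rho_f * h * 1000) = 11 * 254 / (1.6 * 3.8 * 1000) = 0.4595

0.4595


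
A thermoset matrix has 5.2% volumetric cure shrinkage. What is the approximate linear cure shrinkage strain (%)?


Linear shrinkage ≈ vol_shrink/3 = 5.2/3 = 1.733%

1.733%


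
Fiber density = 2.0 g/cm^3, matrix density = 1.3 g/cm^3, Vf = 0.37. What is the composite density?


rho_c = rho_f*Vf + rho_m*(1-Vf) = 2.0*0.37 + 1.3*0.63 = 1.559 g/cm^3

1.559 g/cm^3


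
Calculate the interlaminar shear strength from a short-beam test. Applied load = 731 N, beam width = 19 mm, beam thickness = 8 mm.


ILSS = 3F/(4bh) = 3*731/(4*19*8) = 3.61 MPa

3.61 MPa


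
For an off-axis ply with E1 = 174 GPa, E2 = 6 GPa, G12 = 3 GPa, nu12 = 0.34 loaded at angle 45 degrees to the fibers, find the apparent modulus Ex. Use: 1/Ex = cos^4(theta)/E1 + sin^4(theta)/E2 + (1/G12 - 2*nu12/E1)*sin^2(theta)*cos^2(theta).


cos^4(45) = 0.25, sin^4(45) = 0.25, sin^2(45)*cos^2(45) = 0.25
1/G12 - 2*nu12/E1 = 1/3 - 2*0.34/174 = 0.329425 GPa^-1
1/Ex = 0.25/174 + 0.25/6 + 0.329425*0.25 = 0.1254598 GPa^-1
Ex = 7.97 GPa

7.97 GPa


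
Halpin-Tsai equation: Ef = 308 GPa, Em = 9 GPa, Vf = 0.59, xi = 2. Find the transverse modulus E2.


eta = (Ef/Em - 1)/(Ef/Em + xi) = (34.2222 - 1)/(34.2222 + 2) = 0.9172
E2 = Em*(1+xi*eta*Vf)/(1-eta*Vf) = 40.84 GPa

40.84 GPa


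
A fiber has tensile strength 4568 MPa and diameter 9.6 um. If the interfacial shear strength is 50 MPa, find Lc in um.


Lc = sigma_f * d / (2 * tau_i) = 4568 * 9.6 / (2 * 50) = 438.5 um

438.5 um


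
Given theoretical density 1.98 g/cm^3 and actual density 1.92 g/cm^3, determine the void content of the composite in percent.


Void% = (rho_theo - rho_actual)/rho_theo * 100 = (1.98 - 1.92)/1.98 * 100 = 3.03%

3.03%


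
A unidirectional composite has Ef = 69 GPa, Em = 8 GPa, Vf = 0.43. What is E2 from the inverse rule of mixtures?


1/E2 = Vf/Ef + (1-Vf)/Em = 0.43/69 + 0.57/8
E2 = 12.91 GPa

12.91 GPa


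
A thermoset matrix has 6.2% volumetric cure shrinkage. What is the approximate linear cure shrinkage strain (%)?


Linear shrinkage ≈ vol_shrink/3 = 6.2/3 = 2.067%

2.067%


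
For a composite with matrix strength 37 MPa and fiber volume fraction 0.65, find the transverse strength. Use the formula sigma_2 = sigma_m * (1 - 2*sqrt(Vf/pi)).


factor = 1 - 2*sqrt(0.65/pi) = 0.0903
sigma_2 = 37 * 0.0903 = 3.34 MPa

3.34 MPa


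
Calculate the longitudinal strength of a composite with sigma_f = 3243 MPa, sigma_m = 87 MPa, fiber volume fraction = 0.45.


sigma_1 = sigma_f*Vf + sigma_m*(1-Vf) = 3243*0.45 + 87*0.55 = 1507.2 MPa

1507.2 MPa


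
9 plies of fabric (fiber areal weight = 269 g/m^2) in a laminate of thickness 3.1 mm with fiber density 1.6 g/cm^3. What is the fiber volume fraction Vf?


Vf = n * FAW / (rho_f * h * 1000) = 9 * 269 / (1.6 * 3.1 * 1000) = 0.4881

0.4881


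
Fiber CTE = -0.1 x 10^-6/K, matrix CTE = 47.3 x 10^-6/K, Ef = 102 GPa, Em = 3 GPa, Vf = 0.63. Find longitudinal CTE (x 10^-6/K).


E1 = Ef*Vf + Em*(1-Vf) = 65.37
alpha_1 = (alpha_f*Ef*Vf + alpha_m*Em*(1-Vf))/E1 = 0.7 x 10^-6/K

0.7 x 10^-6/K


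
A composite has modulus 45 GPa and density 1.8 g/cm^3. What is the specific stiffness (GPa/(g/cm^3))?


Specific stiffness = E/rho = 45/1.8 = 25.0 GPa/(g/cm^3)

25.0 GPa/(g/cm^3)


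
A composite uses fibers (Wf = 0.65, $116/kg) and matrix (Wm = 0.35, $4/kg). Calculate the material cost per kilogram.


Cost = cost_f*Wf + cost_m*Wm = 116*0.65 + 4*0.35 = $76.8/kg

$76.8/kg


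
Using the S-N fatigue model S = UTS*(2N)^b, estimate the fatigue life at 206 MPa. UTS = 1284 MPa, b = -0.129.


N = 0.5 * (S/UTS)^(1/b) = 0.5 * (206/1284)^(1/-0.129) = 723465.9443 cycles

723465.9443 cycles


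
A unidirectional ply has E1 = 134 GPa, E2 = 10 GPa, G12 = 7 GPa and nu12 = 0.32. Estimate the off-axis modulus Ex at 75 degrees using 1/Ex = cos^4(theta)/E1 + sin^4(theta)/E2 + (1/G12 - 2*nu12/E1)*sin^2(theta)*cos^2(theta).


cos^4(75) = 0.004487, sin^4(75) = 0.870513, sin^2(75)*cos^2(75) = 0.0625
1/G12 - 2*nu12/E1 = 1/7 - 2*0.32/134 = 0.138081 GPa^-1
1/Ex = 0.004487/134 + 0.870513/10 + 0.138081*0.0625 = 0.0957148 GPa^-1
Ex = 10.45 GPa

10.45 GPa


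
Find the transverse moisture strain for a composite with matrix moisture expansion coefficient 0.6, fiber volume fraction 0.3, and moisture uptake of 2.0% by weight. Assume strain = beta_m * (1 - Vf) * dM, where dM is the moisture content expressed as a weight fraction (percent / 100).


dM = 2.0/100 = 0.02
strain = beta_m * (1-Vf) * dM = 0.6 * 0.7 * 0.02 = 0.0084

0.0084


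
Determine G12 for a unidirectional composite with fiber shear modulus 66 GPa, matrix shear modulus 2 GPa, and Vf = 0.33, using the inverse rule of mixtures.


1/G12 = Vf/Gf + (1-Vf)/Gm = 0.33/66 + 0.67/2
G12 = 2.94 GPa

2.94 GPa


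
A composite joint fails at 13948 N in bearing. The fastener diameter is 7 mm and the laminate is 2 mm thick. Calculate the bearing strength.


sigma_br = F/(d*h) = 13948/(7*2) = 996.3 MPa

996.3 MPa


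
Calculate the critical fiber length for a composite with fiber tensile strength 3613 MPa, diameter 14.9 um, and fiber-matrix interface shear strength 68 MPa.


Lc = sigma_f * d / (2 * tau_i) = 3613 * 14.9 / (2 * 68) = 395.8 um

395.8 um


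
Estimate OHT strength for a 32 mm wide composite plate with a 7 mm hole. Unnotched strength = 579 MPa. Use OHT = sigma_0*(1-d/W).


OHT = sigma_0*(1-d/W) = 579*(1-7/32) = 452.3 MPa

452.3 MPa


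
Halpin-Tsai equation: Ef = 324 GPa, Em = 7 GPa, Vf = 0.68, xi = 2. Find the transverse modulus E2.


eta = (Ef/Em - 1)/(Ef/Em + xi) = (46.2857 - 1)/(46.2857 + 2) = 0.9379
E2 = Em*(1+xi*eta*Vf)/(1-eta*Vf) = 43.97 GPa

43.97 GPa


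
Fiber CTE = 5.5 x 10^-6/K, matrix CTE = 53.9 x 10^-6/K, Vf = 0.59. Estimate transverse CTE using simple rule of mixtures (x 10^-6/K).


alpha_2 = alpha_f*Vf + alpha_m*(1-Vf) = 5.5*0.59 + 53.9*0.41 = 25.3 x 10^-6/K

25.3 x 10^-6/K


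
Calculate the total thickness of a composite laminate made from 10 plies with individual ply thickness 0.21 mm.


h = n * t_ply = 10 * 0.21 = 2.1 mm

2.1 mm


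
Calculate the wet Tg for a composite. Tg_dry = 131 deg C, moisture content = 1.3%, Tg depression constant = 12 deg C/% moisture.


Tg_wet = Tg_dry - k*moisture = 131 - 12*1.3 = 115.4 deg C

115.4 deg C


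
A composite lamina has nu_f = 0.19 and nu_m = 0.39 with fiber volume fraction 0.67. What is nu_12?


nu_12 = nu_f*Vf + nu_m*(1-Vf) = 0.19*0.67 + 0.39*0.33 = 0.256

0.256


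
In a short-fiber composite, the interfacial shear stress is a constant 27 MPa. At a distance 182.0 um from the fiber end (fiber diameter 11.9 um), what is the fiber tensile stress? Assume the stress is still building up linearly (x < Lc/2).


Force balance: sigma_f * (pi*d^2/4) = tau * (pi*d) * x  ->  sigma_f = 4 * tau * x / d
sigma_f = 4 * 27 * 182.0 / 11.9 = 1651.8 MPa

1651.8 MPa


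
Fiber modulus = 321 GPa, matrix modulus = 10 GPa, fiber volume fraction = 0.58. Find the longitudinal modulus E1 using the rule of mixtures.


E1 = Ef*Vf + Em*(1-Vf) = 321*0.58 + 10*0.42 = 190.38 GPa

190.38 GPa


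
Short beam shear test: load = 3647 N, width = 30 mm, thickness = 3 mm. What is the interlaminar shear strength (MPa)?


ILSS = 3F/(4bh) = 3*3647/(4*30*3) = 30.39 MPa

30.39 MPa


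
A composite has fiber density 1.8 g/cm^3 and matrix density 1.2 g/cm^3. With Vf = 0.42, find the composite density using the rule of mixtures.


rho_c = rho_f*Vf + rho_m*(1-Vf) = 1.8*0.42 + 1.2*0.58 = 1.452 g/cm^3

1.452 g/cm^3


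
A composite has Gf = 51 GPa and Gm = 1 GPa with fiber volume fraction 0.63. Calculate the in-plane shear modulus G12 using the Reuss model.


1/G12 = Vf/Gf + (1-Vf)/Gm = 0.63/51 + 0.37/1
G12 = 2.62 GPa

2.62 GPa


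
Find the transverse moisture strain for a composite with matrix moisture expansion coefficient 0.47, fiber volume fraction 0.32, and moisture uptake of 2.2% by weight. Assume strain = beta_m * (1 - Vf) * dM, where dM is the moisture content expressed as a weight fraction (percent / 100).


dM = 2.2/100 = 0.022
strain = beta_m * (1-Vf) * dM = 0.47 * 0.68 * 0.022 = 0.0070312

0.0070312


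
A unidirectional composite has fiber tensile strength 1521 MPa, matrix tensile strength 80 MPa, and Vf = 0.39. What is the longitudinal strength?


sigma_1 = sigma_f*Vf + sigma_m*(1-Vf) = 1521*0.39 + 80*0.61 = 642.0 MPa

642.0 MPa


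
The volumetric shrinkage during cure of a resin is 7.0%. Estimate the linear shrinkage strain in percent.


Linear shrinkage ≈ vol_shrink/3 = 7.0/3 = 2.333%

2.333%


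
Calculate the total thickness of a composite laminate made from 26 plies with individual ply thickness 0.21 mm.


h = n * t_ply = 26 * 0.21 = 5.46 mm

5.46 mm


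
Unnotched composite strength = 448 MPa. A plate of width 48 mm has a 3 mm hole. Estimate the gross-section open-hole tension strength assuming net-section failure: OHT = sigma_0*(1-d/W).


OHT = sigma_0*(1-d/W) = 448*(1-3/48) = 420.0 MPa

420.0 MPa


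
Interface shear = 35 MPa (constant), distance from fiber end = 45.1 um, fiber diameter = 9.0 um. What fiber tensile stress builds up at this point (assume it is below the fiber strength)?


Force balance: sigma_f * (pi*d^2/4) = tau * (pi*d) * x  ->  sigma_f = 4 * tau * x / d
sigma_f = 4 * 35 * 45.1 / 9.0 = 701.6 MPa

701.6 MPa


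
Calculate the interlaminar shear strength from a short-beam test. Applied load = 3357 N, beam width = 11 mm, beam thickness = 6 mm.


ILSS = 3F/(4bh) = 3*3357/(4*11*6) = 38.15 MPa

38.15 MPa


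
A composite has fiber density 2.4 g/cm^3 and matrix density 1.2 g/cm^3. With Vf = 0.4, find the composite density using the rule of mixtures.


rho_c = rho_f*Vf + rho_m*(1-Vf) = 2.4*0.4 + 1.2*0.6 = 1.68 g/cm^3

1.68 g/cm^3


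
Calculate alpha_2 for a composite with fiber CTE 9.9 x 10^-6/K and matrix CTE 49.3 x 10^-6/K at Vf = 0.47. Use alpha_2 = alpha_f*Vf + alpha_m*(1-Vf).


alpha_2 = alpha_f*Vf + alpha_m*(1-Vf) = 9.9*0.47 + 49.3*0.53 = 30.8 x 10^-6/K

30.8 x 10^-6/K


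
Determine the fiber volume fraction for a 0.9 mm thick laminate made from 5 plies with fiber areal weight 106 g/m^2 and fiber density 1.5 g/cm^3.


Vf = n * FAW / (rho_f * h * 1000) = 5 * 106 / (1.5 * 0.9 * 1000) = 0.3926

0.3926


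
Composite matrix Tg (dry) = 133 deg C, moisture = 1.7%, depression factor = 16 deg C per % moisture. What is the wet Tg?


Tg_wet = Tg_dry - k*moisture = 133 - 16*1.7 = 105.8 deg C

105.8 deg C


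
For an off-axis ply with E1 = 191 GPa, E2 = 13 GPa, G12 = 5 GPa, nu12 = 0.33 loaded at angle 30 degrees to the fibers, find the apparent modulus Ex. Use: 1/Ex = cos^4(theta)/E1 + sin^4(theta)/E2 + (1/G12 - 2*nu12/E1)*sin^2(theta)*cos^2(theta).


cos^4(30) = 0.5625, sin^4(30) = 0.0625, sin^2(30)*cos^2(30) = 0.1875
1/G12 - 2*nu12/E1 = 1/5 - 2*0.33/191 = 0.196545 GPa^-1
1/Ex = 0.5625/191 + 0.0625/13 + 0.196545*0.1875 = 0.0446048 GPa^-1
Ex = 22.42 GPa

22.42 GPa


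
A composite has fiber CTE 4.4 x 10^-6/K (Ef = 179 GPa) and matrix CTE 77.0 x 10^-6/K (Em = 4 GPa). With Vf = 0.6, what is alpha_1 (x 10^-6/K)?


E1 = Ef*Vf + Em*(1-Vf) = 109.0
alpha_1 = (alpha_f*Ef*Vf + alpha_m*Em*(1-Vf))/E1 = 5.47 x 10^-6/K

5.47 x 10^-6/K


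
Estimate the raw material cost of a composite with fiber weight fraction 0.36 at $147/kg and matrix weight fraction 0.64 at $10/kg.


Cost = cost_f*Wf + cost_m*Wm = 147*0.36 + 10*0.64 = $59.32/kg

$59.32/kg


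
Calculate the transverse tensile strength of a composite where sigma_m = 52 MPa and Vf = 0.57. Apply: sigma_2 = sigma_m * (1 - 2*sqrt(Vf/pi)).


factor = 1 - 2*sqrt(0.57/pi) = 0.1481
sigma_2 = 52 * 0.1481 = 7.7 MPa

7.7 MPa


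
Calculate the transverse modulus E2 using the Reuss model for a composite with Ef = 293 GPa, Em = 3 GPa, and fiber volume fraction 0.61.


1/E2 = Vf/Ef + (1-Vf)/Em = 0.61/293 + 0.39/3
E2 = 7.57 GPa

7.57 GPa


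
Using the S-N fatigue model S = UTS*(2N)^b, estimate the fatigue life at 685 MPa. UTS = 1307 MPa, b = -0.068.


N = 0.5 * (S/UTS)^(1/b) = 0.5 * (685/1307)^(1/-0.068) = 6686.8294 cycles

6686.8294 cycles


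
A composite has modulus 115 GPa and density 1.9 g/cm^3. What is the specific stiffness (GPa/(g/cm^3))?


Specific stiffness = E/rho = 115/1.9 = 60.5 GPa/(g/cm^3)

60.5 GPa/(g/cm^3)


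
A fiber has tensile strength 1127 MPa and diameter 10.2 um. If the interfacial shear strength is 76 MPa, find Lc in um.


Lc = sigma_f * d / (2 * tau_i) = 1127 * 10.2 / (2 * 76) = 75.6 um

75.6 um


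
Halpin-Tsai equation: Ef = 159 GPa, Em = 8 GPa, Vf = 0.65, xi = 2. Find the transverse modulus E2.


eta = (Ef/Em - 1)/(Ef/Em + xi) = (19.875 - 1)/(19.875 + 2) = 0.8629
E2 = Em*(1+xi*eta*Vf)/(1-eta*Vf) = 38.65 GPa

38.65 GPa


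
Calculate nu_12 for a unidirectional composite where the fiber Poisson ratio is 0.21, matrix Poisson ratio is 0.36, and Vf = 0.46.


nu_12 = nu_f*Vf + nu_m*(1-Vf) = 0.21*0.46 + 0.36*0.54 = 0.291

0.291


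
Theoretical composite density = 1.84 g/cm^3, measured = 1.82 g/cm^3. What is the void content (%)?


Void% = (rho_theo - rho_actual)/rho_theo * 100 = (1.84 - 1.82)/1.84 * 100 = 1.09%

1.09%


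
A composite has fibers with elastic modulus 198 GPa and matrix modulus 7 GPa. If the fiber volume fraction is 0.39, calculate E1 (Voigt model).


E1 = Ef*Vf + Em*(1-Vf) = 198*0.39 + 7*0.61 = 81.49 GPa

81.49 GPa


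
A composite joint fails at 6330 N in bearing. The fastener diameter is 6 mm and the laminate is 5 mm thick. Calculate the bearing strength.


sigma_br = F/(d*h) = 6330/(6*5) = 211.0 MPa

211.0 MPa


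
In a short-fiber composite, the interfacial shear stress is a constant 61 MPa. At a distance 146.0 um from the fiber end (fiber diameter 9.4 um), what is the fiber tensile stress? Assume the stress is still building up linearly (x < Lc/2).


Force balance: sigma_f * (pi*d^2/4) = tau * (pi*d) * x  ->  sigma_f = 4 * tau * x / d
sigma_f = 4 * 61 * 146.0 / 9.4 = 3789.8 MPa

3789.8 MPa


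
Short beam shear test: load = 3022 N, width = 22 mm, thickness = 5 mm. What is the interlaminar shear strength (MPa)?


ILSS = 3F/(4bh) = 3*3022/(4*22*5) = 20.6 MPa

20.6 MPa


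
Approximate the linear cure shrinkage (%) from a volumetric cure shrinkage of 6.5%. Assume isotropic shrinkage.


Linear shrinkage ≈ vol_shrink/3 = 6.5/3 = 2.167%

2.167%


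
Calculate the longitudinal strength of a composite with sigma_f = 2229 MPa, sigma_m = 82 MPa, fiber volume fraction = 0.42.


sigma_1 = sigma_f*Vf + sigma_m*(1-Vf) = 2229*0.42 + 82*0.58 = 983.7 MPa

983.7 MPa


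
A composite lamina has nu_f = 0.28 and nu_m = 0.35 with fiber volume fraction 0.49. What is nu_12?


nu_12 = nu_f*Vf + nu_m*(1-Vf) = 0.28*0.49 + 0.35*0.51 = 0.3157

0.3157


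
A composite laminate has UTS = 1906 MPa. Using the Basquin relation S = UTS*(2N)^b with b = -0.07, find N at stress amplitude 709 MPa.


N = 0.5 * (S/UTS)^(1/b) = 0.5 * (709/1906)^(1/-0.07) = 682890.1955 cycles

682890.1955 cycles


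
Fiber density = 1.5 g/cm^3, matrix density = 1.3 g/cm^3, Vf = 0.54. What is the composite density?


rho_c = rho_f*Vf + rho_m*(1-Vf) = 1.5*0.54 + 1.3*0.46 = 1.408 g/cm^3

1.408 g/cm^3


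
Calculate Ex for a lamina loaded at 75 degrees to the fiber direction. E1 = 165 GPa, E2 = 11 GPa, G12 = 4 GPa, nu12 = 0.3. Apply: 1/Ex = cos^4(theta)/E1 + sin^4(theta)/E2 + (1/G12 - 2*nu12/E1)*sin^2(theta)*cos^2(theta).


cos^4(75) = 0.004487, sin^4(75) = 0.870513, sin^2(75)*cos^2(75) = 0.0625
1/G12 - 2*nu12/E1 = 1/4 - 2*0.3/165 = 0.246364 GPa^-1
1/Ex = 0.004487/165 + 0.870513/11 + 0.246364*0.0625 = 0.0945624 GPa^-1
Ex = 10.58 GPa

10.58 GPa


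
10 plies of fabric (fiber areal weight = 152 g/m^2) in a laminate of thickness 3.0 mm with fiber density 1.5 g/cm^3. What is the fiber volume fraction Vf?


Vf = n * FAW / (rho_f * h * 1000) = 10 * 152 / (1.5 * 3.0 * 1000) = 0.3378

0.3378


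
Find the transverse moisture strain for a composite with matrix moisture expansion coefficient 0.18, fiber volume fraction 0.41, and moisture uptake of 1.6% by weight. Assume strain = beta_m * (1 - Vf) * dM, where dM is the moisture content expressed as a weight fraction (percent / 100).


dM = 1.6/100 = 0.016
strain = beta_m * (1-Vf) * dM = 0.18 * 0.59 * 0.016 = 0.0016992

0.0016992


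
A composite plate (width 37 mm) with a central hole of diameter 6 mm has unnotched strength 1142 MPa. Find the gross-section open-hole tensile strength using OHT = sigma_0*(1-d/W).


OHT = sigma_0*(1-d/W) = 1142*(1-6/37) = 956.8 MPa

956.8 MPa


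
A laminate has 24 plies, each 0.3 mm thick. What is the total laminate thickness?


h = n * t_ply = 24 * 0.3 = 7.2 mm

7.2 mm


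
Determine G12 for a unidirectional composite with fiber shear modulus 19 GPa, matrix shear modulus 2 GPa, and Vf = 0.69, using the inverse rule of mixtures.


1/G12 = Vf/Gf + (1-Vf)/Gm = 0.69/19 + 0.31/2
G12 = 5.23 GPa

5.23 GPa


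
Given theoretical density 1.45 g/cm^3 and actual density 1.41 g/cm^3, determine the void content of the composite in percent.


Void% = (rho_theo - rho_actual)/rho_theo * 100 = (1.45 - 1.41)/1.45 * 100 = 2.76%

2.76%


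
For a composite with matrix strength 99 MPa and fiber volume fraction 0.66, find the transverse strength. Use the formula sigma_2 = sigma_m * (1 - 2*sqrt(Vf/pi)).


factor = 1 - 2*sqrt(0.66/pi) = 0.0833
sigma_2 = 99 * 0.0833 = 8.25 MPa

8.25 MPa


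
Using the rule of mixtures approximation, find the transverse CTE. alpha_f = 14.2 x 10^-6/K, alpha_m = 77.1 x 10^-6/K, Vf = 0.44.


alpha_2 = alpha_f*Vf + alpha_m*(1-Vf) = 14.2*0.44 + 77.1*0.56 = 49.4 x 10^-6/K

49.4 x 10^-6/K


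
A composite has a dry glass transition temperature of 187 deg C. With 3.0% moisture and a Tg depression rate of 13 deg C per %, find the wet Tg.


Tg_wet = Tg_dry - k*moisture = 187 - 13*3.0 = 148.0 deg C

148.0 deg C


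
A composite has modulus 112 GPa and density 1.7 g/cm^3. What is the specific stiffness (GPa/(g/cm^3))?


Specific stiffness = E/rho = 112/1.7 = 65.9 GPa/(g/cm^3)

65.9 GPa/(g/cm^3)


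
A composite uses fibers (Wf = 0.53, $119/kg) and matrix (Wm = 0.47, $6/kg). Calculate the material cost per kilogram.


Cost = cost_f*Wf + cost_m*Wm = 119*0.53 + 6*0.47 = $65.89/kg

$65.89/kg


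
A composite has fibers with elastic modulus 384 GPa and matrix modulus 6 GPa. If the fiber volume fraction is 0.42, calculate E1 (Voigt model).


E1 = Ef*Vf + Em*(1-Vf) = 384*0.42 + 6*0.58 = 164.76 GPa

164.76 GPa


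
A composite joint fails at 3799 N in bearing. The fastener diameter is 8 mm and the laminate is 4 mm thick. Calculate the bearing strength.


sigma_br = F/(d*h) = 3799/(8*4) = 118.7 MPa

118.7 MPa


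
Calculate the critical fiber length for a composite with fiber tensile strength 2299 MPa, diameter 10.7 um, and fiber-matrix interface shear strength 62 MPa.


Lc = sigma_f * d / (2 * tau_i) = 2299 * 10.7 / (2 * 62) = 198.4 um

198.4 um


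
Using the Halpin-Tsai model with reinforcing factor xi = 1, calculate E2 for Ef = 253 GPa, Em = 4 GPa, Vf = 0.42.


eta = (Ef/Em - 1)/(Ef/Em + xi) = (63.25 - 1)/(63.25 + 1) = 0.9689
E2 = Em*(1+xi*eta*Vf)/(1-eta*Vf) = 9.49 GPa

9.49 GPa


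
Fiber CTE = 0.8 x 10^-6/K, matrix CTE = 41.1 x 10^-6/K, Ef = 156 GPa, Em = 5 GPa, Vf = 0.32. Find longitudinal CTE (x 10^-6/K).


E1 = Ef*Vf + Em*(1-Vf) = 53.32
alpha_1 = (alpha_f*Ef*Vf + alpha_m*Em*(1-Vf))/E1 = 3.37 x 10^-6/K

3.37 x 10^-6/K


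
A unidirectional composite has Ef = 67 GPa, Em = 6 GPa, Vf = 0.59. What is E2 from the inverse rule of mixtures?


1/E2 = Vf/Ef + (1-Vf)/Em = 0.59/67 + 0.41/6
E2 = 12.96 GPa

12.96 GPa


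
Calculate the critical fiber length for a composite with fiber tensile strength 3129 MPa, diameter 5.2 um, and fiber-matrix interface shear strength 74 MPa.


Lc = sigma_f * d / (2 * tau_i) = 3129 * 5.2 / (2 * 74) = 109.9 um

109.9 um


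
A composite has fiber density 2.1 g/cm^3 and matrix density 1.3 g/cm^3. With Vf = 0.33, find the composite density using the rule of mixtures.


rho_c = rho_f*Vf + rho_m*(1-Vf) = 2.1*0.33 + 1.3*0.67 = 1.564 g/cm^3

1.564 g/cm^3


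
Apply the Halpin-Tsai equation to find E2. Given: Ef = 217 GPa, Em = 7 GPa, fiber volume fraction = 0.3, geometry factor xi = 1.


eta = (Ef/Em - 1)/(Ef/Em + xi) = (31.0 - 1)/(31.0 + 1) = 0.9375
E2 = Em*(1+xi*eta*Vf)/(1-eta*Vf) = 12.48 GPa

12.48 GPa


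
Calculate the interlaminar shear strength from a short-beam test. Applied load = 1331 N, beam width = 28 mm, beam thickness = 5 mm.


ILSS = 3F/(4bh) = 3*1331/(4*28*5) = 7.13 MPa

7.13 MPa


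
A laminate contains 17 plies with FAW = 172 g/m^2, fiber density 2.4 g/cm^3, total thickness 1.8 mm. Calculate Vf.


Vf = n * FAW / (rho_f * h * 1000) = 17 * 172 / (2.4 * 1.8 * 1000) = 0.6769

0.6769


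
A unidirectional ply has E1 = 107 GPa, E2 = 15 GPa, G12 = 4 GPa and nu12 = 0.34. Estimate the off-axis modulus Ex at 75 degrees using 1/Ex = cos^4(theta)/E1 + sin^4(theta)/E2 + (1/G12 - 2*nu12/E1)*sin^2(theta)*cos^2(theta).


cos^4(75) = 0.004487, sin^4(75) = 0.870513, sin^2(75)*cos^2(75) = 0.0625
1/G12 - 2*nu12/E1 = 1/4 - 2*0.34/107 = 0.243645 GPa^-1
1/Ex = 0.004487/107 + 0.870513/15 + 0.243645*0.0625 = 0.0733039 GPa^-1
Ex = 13.64 GPa

13.64 GPa


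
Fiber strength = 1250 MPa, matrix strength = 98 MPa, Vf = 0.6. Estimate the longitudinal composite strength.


sigma_1 = sigma_f*Vf + sigma_m*(1-Vf) = 1250*0.6 + 98*0.4 = 789.2 MPa

789.2 MPa


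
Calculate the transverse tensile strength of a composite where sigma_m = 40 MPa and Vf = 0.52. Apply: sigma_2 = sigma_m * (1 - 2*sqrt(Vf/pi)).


factor = 1 - 2*sqrt(0.52/pi) = 0.1863
sigma_2 = 40 * 0.1863 = 7.45 MPa

7.45 MPa


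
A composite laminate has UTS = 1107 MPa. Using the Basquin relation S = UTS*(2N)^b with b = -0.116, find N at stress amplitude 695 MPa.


N = 0.5 * (S/UTS)^(1/b) = 0.5 * (695/1107)^(1/-0.116) = 27.6537 cycles

27.6537 cycles


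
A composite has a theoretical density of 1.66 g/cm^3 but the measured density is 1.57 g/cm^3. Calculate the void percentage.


Void% = (rho_theo - rho_actual)/rho_theo * 100 = (1.66 - 1.57)/1.66 * 100 = 5.42%

5.42%
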